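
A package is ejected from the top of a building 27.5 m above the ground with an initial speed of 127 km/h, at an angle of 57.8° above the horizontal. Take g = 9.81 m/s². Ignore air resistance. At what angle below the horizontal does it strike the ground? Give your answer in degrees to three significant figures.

63.6°

Convert: 127 km/h = 127/3.6 = 35.28 m/s.
Horizontal component vₓ = 35.28 cos 57.8° = 18.80 m/s; vertical v_y0 = 35.28 sin 57.8° = 29.85 m/s.
With up positive and y = 0 at the ground: y(t) = 27.5 + (29.85) t − 4.905 t². Setting y = 0 and taking the positive root: t = [29.85 + √(29.85² + 2·9.81·27.5)] / 9.81 = (29.85 + 37.82) / 9.81 = 6.899 s.
At impact: v_y = v_y0 − g t = −37.82 m/s; vₓ = 18.80 m/s.
Angle below horizontal: arctan(|v_y|/vₓ) = arctan(37.82/18.80) = 63.57°.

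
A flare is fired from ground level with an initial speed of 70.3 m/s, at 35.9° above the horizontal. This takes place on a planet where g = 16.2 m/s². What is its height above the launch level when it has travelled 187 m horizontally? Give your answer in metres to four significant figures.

Horizontal component vₓ = 70.30 cos 35.9° = 56.95 m/s; vertical v_y0 = 70.30 sin 35.9° = 41.22 m/s.
x = vₓ t ⇒ t = 187/56.95 = 3.284 s.
Height: y = v_y0 t − ½ g t² = 41.22 × 3.284 − 8.100 × 3.284² = 135.4 − 87.35 = 48.02 m.

48.02 m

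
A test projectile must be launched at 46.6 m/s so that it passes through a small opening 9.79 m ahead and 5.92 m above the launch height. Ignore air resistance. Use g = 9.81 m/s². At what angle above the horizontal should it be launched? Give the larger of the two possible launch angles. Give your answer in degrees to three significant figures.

Trajectory: y = x tanθ − g x² (1 + tan²θ)/(2v₀²). With x = 9.79, y = 5.92, v₀ = 46.6, g = 9.81:
0.2165 tan²θ − 9.79 tanθ + (6.136) = 0.
tanθ = [9.79 ± √(9.79² − 4 × 0.2165 × (6.136))] / (2 × 0.2165) = (9.79 ± 9.515) / 0.4330, giving tanθ = 0.6357 or 44.59.
θ = 32.45° or 88.72°; the larger is 88.72°.

88.7°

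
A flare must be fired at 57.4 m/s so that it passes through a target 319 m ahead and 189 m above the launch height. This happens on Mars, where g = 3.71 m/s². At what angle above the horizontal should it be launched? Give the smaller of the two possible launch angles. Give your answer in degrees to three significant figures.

42.8°

Trajectory: y = x tanθ − g x² (1 + tan²θ)/(2v₀²). With x = 319, y = 189, v₀ = 57.4, g = 3.71:
57.29 tan²θ − 319 tanθ + (246.3) = 0.
tanθ = [319 ± √(319² − 4 × 57.29 × (246.3))] / (2 × 57.29) = (319 ± 212.9) / 114.6, giving tanθ = 0.9261 or 4.642.
θ = 42.80° or 77.84°; the smaller is 42.80°.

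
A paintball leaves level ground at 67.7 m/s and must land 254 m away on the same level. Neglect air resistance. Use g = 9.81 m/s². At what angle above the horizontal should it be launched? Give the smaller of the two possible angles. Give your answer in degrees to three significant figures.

R = v₀² sin 2θ / g gives sin 2θ = gR/v₀² = 9.81·254/67.7² = 0.5437.
2θ = 32.93° or 180° − 32.93° = 147.1°, so θ = 16.47° or 73.53°.
The smaller angle is 16.47°.

16.5°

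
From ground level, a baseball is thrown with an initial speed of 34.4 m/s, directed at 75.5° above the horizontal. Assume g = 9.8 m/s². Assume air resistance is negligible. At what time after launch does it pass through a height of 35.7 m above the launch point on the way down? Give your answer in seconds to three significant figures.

5.46 s

Horizontal component vₓ = 34.40 cos 75.5° = 8.613 m/s; vertical v_y0 = 34.40 sin 75.5° = 33.30 m/s.
Height y(t) = 33.30 t − 4.900 t² = 35.7 gives 4.900 t² − 33.30 t + 35.7 = 0.
t = [33.30 ± √(33.30² − 2·9.80·35.7)] / 9.80 = (33.30 ± 20.23) / 9.80, so t = 1.334 s or t = 5.463 s.
The descending-branch root is 5.463 s.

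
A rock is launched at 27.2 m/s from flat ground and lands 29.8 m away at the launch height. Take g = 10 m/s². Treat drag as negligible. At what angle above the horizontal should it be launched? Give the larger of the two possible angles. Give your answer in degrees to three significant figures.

78.1°

From R = (v₀²/g) sin 2θ: sin 2θ = 10.0 × 29.8 / 739.84 = 0.4028.
2θ = 23.75° or 180° − 23.75° = 156.2°, so θ = 11.88° or 78.12°.
The larger angle is 78.12°.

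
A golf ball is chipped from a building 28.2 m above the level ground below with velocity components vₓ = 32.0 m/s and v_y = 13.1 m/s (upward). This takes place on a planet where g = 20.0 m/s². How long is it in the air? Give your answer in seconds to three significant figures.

2.46 s

With up positive and y = 0 at the ground: y(t) = 28.2 + (13.10) t − 10.00 t². Setting y = 0 and taking the positive root: t = [13.10 + √(13.10² + 2·20.0·28.2)] / 20.0 = (13.10 + 36.05) / 20.0 = 2.458 s.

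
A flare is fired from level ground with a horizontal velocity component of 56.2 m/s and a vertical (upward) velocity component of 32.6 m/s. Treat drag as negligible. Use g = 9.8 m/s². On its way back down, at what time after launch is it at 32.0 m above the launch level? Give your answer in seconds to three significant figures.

5.46 s

Set y = v_y0 t − ½ g t² = 32.0: 4.900 t² − 32.60 t + 32.0 = 0.
t = [32.60 ± √(32.60² − 2·9.80·32.0)] / 9.80 = (32.60 ± 20.87) / 9.80, so t = 1.197 s or t = 5.456 s.
The descending-branch root is 5.456 s.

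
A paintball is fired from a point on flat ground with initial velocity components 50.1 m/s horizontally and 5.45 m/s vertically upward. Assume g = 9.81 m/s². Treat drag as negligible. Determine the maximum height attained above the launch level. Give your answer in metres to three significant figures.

Maximum height: H = v_y0² / (2g) = 5.450² / (2 × 9.81) = 1.514 m.

1.51 m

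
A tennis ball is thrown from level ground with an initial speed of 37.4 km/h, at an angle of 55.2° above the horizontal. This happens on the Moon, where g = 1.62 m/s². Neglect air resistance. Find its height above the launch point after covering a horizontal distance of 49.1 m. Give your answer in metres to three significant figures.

15.1 m

Convert: 37.4 km/h = 37.4/3.6 = 10.39 m/s.
vₓ = 10.39 cos 55.2° = 5.929 m/s; v_y0 = 10.39 sin 55.2° = 8.531 m/s.
At x = 49.1 m, t = x/vₓ = 49.1/5.929 = 8.281 s.
Height: y = v_y0 t − ½ g t² = 8.531 × 8.281 − 0.8100 × 8.281² = 70.65 − 55.55 = 15.10 m.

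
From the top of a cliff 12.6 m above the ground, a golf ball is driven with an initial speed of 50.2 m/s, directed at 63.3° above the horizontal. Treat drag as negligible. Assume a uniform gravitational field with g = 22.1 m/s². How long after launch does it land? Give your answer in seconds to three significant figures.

Resolve: vₓ = 50.20 cos 63.3° = 22.56 m/s and v_y0 = 50.20 sin 63.3° = 44.85 m/s.
Vertical motion (up positive, ground at y = 0): 11.05 t² − (44.85) t − 12.6 = 0, so t = (44.85 + √(44.85² + 2·22.1·12.6)) / 22.1 = (44.85 + 50.68) / 22.1 = 4.322 s.

4.32 s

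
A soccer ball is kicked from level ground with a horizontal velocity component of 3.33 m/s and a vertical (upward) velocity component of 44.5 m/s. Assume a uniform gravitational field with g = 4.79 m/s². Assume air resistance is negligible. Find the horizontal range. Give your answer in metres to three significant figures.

Flight time T = 2 v_y0 / g = 18.58 s.
Horizontal distance R = vₓ T = 3.330 × 18.58 = 61.87 m.

61.9 m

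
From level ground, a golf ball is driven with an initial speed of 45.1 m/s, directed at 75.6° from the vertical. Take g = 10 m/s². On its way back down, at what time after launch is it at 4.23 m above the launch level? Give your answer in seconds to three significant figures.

Components: vₓ = 45.10 sin 75.6° = 43.68 m/s, v_y0 = 45.10 cos 75.6° = 11.22 m/s.
Require v_y0 t − ½ g t² = 4.23, i.e. 5.000 t² − 11.22 t + 4.23 = 0.
Quadratic formula: t = (11.22 ± √41.197) / 10.0 = (11.22 ± 6.418) / 10.0 → t = 0.4797 s or 1.763 s.
The descending-branch root is 1.763 s.

1.76 s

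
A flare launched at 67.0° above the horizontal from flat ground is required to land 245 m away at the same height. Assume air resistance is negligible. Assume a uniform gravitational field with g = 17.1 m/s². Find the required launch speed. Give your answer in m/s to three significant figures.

76.3 m/s

Level-ground range: R = v₀² sin(2θ)/g, so v₀ = √(gR / sin 2θ).
v₀ = √(17.1 × 245 / sin 134.0°) = √(4190 / 0.7193) = √5824.1 = 76.32 m/s.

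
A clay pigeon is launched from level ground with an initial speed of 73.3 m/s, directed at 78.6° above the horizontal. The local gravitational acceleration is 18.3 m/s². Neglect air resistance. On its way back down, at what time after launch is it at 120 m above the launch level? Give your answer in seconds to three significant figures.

5.44 s

Resolve: vₓ = 73.30 cos 78.6° = 14.49 m/s and v_y0 = 73.30 sin 78.6° = 71.85 m/s.
Require v_y0 t − ½ g t² = 120, i.e. 9.150 t² − 71.85 t + 120 = 0.
Quadratic formula: t = (71.85 ± √770.98) / 18.3 = (71.85 ± 27.77) / 18.3 → t = 2.409 s or 5.444 s.
The descending-branch root is 5.444 s.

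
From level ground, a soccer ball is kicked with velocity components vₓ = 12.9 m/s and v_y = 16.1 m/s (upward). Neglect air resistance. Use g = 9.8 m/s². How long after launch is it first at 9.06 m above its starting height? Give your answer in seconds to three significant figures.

0.721 s

Height y(t) = 16.10 t − 4.900 t² = 9.06 gives 4.900 t² − 16.10 t + 9.06 = 0.
Quadratic formula: t = (16.10 ± √81.634) / 9.80 = (16.10 ± 9.035) / 9.80 → t = 0.7209 s or 2.565 s.
The first (ascending) time is 0.7209 s.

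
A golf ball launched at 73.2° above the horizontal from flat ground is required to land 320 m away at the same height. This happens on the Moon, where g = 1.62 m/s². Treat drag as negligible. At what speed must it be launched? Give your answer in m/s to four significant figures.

From R = (v₀² / g) sin 2θ: v₀ = √(gR / sin 2θ).
v₀ = √(1.62 × 320 / sin 146.4°) = √(518.4 / 0.5534) = √936.77 = 30.61 m/s.

30.61 m/s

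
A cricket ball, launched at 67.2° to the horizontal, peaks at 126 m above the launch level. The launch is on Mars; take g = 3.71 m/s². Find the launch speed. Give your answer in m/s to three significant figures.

33.2 m/s

At the peak v_y = 0, so v_y0 = √(2gH) = √(2 × 3.71 × 126) = 30.58 m/s.
v_y0 = v₀ sin θ ⇒ v₀ = 30.58 / sin 67.2° = 33.17 m/s.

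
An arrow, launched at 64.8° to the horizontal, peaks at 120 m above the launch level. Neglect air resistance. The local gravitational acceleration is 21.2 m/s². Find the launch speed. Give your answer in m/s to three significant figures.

At the peak v_y = 0, so v_y0 = √(2gH) = √(2 × 21.2 × 120) = 71.33 m/s.
v_y0 = v₀ sin θ ⇒ v₀ = 71.33 / sin 64.8° = 78.83 m/s.

78.8 m/s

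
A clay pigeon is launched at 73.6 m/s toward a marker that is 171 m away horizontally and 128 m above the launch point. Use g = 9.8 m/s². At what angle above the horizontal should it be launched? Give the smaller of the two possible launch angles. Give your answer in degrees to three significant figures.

Trajectory: y = x tanθ − g x² (1 + tan²θ)/(2v₀²). With x = 171, y = 128, v₀ = 73.6, g = 9.80:
26.45 tan²θ − 171 tanθ + (154.5) = 0.
tanθ = [171 ± √(171² − 4 × 26.45 × (154.5))] / (2 × 26.45) = (171 ± 113.6) / 52.90, giving tanθ = 1.085 or 5.379.
θ = 47.35° or 79.47°; the smaller is 47.35°.

47.3°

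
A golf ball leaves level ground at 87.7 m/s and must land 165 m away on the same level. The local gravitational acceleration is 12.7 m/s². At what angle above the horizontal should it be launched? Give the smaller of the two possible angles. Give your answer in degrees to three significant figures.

From R = (v₀²/g) sin 2θ: sin 2θ = 12.7 × 165 / 7691.3 = 0.2725.
2θ = 15.81° or 180° − 15.81° = 164.2°, so θ = 7.905° or 82.09°.
The smaller angle is 7.905°.

7.91°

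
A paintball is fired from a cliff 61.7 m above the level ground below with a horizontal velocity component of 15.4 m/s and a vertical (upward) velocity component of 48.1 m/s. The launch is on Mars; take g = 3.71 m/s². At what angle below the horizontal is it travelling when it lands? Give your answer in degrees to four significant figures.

With up positive and y = 0 at the ground: y(t) = 61.7 + (48.10) t − 1.855 t². Setting y = 0 and taking the positive root: t = [48.10 + √(48.10² + 2·3.71·61.7)] / 3.71 = (48.10 + 52.64) / 3.71 = 27.15 s.
At impact: v_y = v_y0 − g t = −52.64 m/s; vₓ = 15.40 m/s.
Angle below horizontal: arctan(|v_y|/vₓ) = arctan(52.64/15.40) = 73.69°.

73.69°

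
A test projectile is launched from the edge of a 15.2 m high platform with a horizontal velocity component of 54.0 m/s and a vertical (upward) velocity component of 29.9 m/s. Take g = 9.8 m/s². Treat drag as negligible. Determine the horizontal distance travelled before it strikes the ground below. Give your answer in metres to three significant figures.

With up positive and y = 0 at the ground: y(t) = 15.2 + (29.90) t − 4.900 t². Setting y = 0 and taking the positive root: t = [29.90 + √(29.90² + 2·9.80·15.2)] / 9.80 = (29.90 + 34.52) / 9.80 = 6.574 s.
Horizontal distance: R = vₓ t = 54.00 × 6.574 = 355.0 m.

355 m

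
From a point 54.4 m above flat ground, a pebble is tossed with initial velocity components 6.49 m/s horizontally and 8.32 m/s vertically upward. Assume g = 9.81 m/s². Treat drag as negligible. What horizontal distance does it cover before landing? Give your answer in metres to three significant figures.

With up positive and y = 0 at the ground: y(t) = 54.4 + (8.320) t − 4.905 t². Setting y = 0 and taking the positive root: t = [8.320 + √(8.320² + 2·9.81·54.4)] / 9.81 = (8.320 + 33.71) / 9.81 = 4.285 s.
Horizontal distance: R = vₓ t = 6.490 × 4.285 = 27.81 m.

27.8 m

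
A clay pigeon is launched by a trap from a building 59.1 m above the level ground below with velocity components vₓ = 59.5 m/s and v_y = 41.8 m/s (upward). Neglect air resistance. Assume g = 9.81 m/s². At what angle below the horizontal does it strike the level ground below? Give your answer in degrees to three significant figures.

The projectile lands when y = 59.1 + (41.80) t − ½·9.81·t² = 0. Positive root: t = (41.80 + √(41.80² + 2·9.81·59.1)) / 9.81 = (41.80 + 53.91) / 9.81 = 9.757 s.
At impact: v_y = v_y0 − g t = −53.91 m/s; vₓ = 59.50 m/s.
Angle below horizontal: arctan(|v_y|/vₓ) = arctan(53.91/59.50) = 42.18°.

42.2°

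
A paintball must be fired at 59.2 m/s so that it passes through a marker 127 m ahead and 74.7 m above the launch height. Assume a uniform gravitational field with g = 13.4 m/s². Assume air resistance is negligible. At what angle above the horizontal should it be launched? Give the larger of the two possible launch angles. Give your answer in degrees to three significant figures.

71.4°

Trajectory: y = x tanθ − g x² (1 + tan²θ)/(2v₀²). With x = 127, y = 74.7, v₀ = 59.2, g = 13.4:
30.83 tan²θ − 127 tanθ + (105.5) = 0.
tanθ = [127 ± √(127² − 4 × 30.83 × (105.5))] / (2 × 30.83) = (127 ± 55.79) / 61.67, giving tanθ = 1.155 or 2.964.
θ = 49.11° or 71.36°; the larger is 71.36°.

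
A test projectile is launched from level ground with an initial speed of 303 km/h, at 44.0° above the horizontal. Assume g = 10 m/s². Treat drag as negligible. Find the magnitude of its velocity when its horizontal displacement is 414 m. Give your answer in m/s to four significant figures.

61.35 m/s

Convert: 303 km/h = 303/3.6 = 84.17 m/s.
Resolve: vₓ = 84.17 cos 44.0° = 60.54 m/s and v_y0 = 84.17 sin 44.0° = 58.47 m/s.
x = vₓ t ⇒ t = 414/60.54 = 6.838 s.
Vertical velocity there: v_y = v_y0 − g t = 58.47 − 10.0 × 6.838 = −9.912 m/s.
Speed: √(vₓ² + v_y²) = √(60.54² + 9.912²) = 61.35 m/s.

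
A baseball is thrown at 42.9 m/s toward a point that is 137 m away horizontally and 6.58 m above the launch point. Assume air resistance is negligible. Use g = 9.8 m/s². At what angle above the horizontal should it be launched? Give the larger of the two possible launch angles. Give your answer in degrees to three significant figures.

Trajectory: y = x tanθ − g x² (1 + tan²θ)/(2v₀²). With x = 137, y = 6.58, v₀ = 42.9, g = 9.80:
49.97 tan²θ − 137 tanθ + (56.55) = 0.
tanθ = [137 ± √(137² − 4 × 49.97 × (56.55))] / (2 × 49.97) = (137 ± 86.40) / 99.94, giving tanθ = 0.5063 or 2.235.
θ = 26.85° or 65.90°; the larger is 65.90°.

65.9°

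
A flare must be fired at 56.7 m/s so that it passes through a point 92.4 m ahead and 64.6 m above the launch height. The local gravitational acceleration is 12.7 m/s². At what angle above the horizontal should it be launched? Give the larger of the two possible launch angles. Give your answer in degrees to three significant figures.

77.1°

Trajectory: y = x tanθ − g x² (1 + tan²θ)/(2v₀²). With x = 92.4, y = 64.6, v₀ = 56.7, g = 12.7:
16.86 tan²θ − 92.4 tanθ + (81.46) = 0.
tanθ = [92.4 ± √(92.4² − 4 × 16.86 × (81.46))] / (2 × 16.86) = (92.4 ± 55.16) / 33.73, giving tanθ = 1.104 or 4.375.
θ = 47.83° or 77.13°; the larger is 77.13°.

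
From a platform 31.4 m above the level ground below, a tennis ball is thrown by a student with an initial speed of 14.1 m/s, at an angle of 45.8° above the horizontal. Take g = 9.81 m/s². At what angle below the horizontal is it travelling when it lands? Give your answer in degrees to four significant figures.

69.86°

Resolve: vₓ = 14.10 cos 45.8° = 9.830 m/s and v_y0 = 14.10 sin 45.8° = 10.11 m/s.
With up positive and y = 0 at the ground: y(t) = 31.4 + (10.11) t − 4.905 t². Setting y = 0 and taking the positive root: t = [10.11 + √(10.11² + 2·9.81·31.4)] / 9.81 = (10.11 + 26.80) / 9.81 = 3.762 s.
At impact: v_y = v_y0 − g t = −26.80 m/s; vₓ = 9.830 m/s.
Angle below horizontal: arctan(|v_y|/vₓ) = arctan(26.80/9.830) = 69.86°.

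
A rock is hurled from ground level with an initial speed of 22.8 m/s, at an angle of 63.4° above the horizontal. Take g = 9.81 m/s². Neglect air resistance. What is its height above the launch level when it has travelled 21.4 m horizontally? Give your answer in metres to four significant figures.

21.18 m

Components: vₓ = 22.80 cos 63.4° = 10.21 m/s, v_y0 = 22.80 sin 63.4° = 20.39 m/s.
At x = 21.4 m, t = x/vₓ = 21.4/10.21 = 2.096 s.
Height: y = v_y0 t − ½ g t² = 20.39 × 2.096 − 4.905 × 2.096² = 42.73 − 21.55 = 21.18 m.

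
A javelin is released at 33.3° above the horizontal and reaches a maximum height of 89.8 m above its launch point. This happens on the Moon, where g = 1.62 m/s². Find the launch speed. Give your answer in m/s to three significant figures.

At the peak v_y = 0, so v_y0 = √(2gH) = √(2 × 1.62 × 89.8) = 17.06 m/s.
v_y0 = v₀ sin θ ⇒ v₀ = 17.06 / sin 33.3° = 31.07 m/s.

31.1 m/s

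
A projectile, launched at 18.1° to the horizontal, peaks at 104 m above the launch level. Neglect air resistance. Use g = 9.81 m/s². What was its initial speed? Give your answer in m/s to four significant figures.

145.4 m/s

At the peak v_y = 0, so v_y0 = √(2gH) = √(2 × 9.81 × 104) = 45.17 m/s.
v_y0 = v₀ sin θ ⇒ v₀ = 45.17 / sin 18.1° = 145.4 m/s.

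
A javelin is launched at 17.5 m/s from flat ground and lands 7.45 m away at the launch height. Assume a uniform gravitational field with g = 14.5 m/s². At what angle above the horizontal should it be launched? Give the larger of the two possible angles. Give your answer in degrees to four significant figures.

From R = (v₀²/g) sin 2θ: sin 2θ = 14.5 × 7.45 / 306.25 = 0.3527.
2θ = 20.65° or 180° − 20.65° = 159.3°, so θ = 10.33° or 79.67°.
The larger angle is 79.67°.

79.67°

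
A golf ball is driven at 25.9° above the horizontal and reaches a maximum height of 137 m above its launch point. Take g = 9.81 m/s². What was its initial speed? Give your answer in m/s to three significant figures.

119 m/s

At the peak v_y = 0, so v_y0 = √(2gH) = √(2 × 9.81 × 137) = 51.85 m/s.
v_y0 = v₀ sin θ ⇒ v₀ = 51.85 / sin 25.9° = 118.7 m/s.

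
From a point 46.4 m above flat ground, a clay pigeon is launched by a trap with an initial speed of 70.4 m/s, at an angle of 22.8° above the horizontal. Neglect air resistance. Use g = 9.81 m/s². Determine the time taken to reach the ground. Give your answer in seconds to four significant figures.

Components: vₓ = 70.40 cos 22.8° = 64.90 m/s, v_y0 = 70.40 sin 22.8° = 27.28 m/s.
With up positive and y = 0 at the ground: y(t) = 46.4 + (27.28) t − 4.905 t². Setting y = 0 and taking the positive root: t = [27.28 + √(27.28² + 2·9.81·46.4)] / 9.81 = (27.28 + 40.68) / 9.81 = 6.927 s.

6.927 s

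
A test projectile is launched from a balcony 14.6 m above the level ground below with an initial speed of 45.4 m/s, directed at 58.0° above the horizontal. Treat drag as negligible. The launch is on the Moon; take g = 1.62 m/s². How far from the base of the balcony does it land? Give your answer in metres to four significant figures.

1153 m

vₓ = 45.40 cos 58.0° = 24.06 m/s; v_y0 = 45.40 sin 58.0° = 38.50 m/s.
Vertical motion (up positive, ground at y = 0): 0.8100 t² − (38.50) t − 14.6 = 0, so t = (38.50 + √(38.50² + 2·1.62·14.6)) / 1.62 = (38.50 + 39.11) / 1.62 = 47.91 s.
Horizontal distance: R = vₓ t = 24.06 × 47.91 = 1153 m.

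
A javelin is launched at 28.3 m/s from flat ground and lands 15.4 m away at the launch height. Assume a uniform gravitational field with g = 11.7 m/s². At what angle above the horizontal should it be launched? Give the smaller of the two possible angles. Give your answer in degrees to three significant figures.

6.50°

Level-ground range R = v₀² sin(2θ)/g ⇒ sin(2θ) = gR/v₀² = 11.7 × 15.4 / 28.3² = 0.2250.
2θ = 13.00° or 180° − 13.00° = 167.0°, so θ = 6.501° or 83.50°.
The smaller angle is 6.501°.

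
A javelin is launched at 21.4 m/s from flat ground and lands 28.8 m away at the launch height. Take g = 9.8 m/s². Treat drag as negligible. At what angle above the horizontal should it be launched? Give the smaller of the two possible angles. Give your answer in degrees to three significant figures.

From R = (v₀²/g) sin 2θ: sin 2θ = 9.80 × 28.8 / 457.96 = 0.6163.
2θ = 38.05° or 180° − 38.05° = 142.0°, so θ = 19.02° or 70.98°.
The smaller angle is 19.02°.

19.0°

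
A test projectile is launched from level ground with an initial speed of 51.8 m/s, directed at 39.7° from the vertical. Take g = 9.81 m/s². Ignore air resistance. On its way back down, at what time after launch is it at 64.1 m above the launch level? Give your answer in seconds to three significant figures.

5.92 s

Horizontal component vₓ = 51.80 sin 39.7° = 33.09 m/s; vertical v_y0 = 51.80 cos 39.7° = 39.85 m/s.
Require v_y0 t − ½ g t² = 64.1, i.e. 4.905 t² − 39.85 t + 64.1 = 0.
Quadratic formula: t = (39.85 ± √330.77) / 9.81 = (39.85 ± 18.19) / 9.81 → t = 2.209 s or 5.917 s.
The descending-branch root is 5.917 s.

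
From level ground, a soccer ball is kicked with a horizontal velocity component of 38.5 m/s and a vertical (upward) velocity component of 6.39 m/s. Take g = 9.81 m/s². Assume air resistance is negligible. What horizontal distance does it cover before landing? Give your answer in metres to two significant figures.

50 m

Flight time T = 2 v_y0 / g = 1.303 s.
Range: R = vₓ T = 38.50 × 1.303 = 50.16 m.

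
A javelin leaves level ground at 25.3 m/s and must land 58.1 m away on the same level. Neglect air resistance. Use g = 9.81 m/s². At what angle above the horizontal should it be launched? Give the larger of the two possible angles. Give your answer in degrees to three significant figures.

R = v₀² sin 2θ / g gives sin 2θ = gR/v₀² = 9.81·58.1/25.3² = 0.8904.
2θ = 62.93° or 180° − 62.93° = 117.1°, so θ = 31.46° or 58.54°.
The larger angle is 58.54°.

58.5°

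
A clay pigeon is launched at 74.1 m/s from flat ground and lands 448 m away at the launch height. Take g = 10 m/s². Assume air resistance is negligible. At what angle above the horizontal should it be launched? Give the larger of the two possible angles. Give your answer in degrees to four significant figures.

R = v₀² sin 2θ / g gives sin 2θ = gR/v₀² = 10.0·448/74.1² = 0.8159.
2θ = 54.68° or 180° − 54.68° = 125.3°, so θ = 27.34° or 62.66°.
The larger angle is 62.66°.

62.66°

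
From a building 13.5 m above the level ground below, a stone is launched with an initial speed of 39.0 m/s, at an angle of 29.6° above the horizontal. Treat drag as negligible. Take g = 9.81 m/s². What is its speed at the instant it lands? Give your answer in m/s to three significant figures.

42.3 m/s

Components: vₓ = 39.00 cos 29.6° = 33.91 m/s, v_y0 = 39.00 sin 29.6° = 19.26 m/s.
With up positive and y = 0 at the ground: y(t) = 13.5 + (19.26) t − 4.905 t². Setting y = 0 and taking the positive root: t = [19.26 + √(19.26² + 2·9.81·13.5)] / 9.81 = (19.26 + 25.22) / 9.81 = 4.534 s.
Vertical velocity at impact: v_y = v_y0 − g t = 19.26 − 9.81 × 4.534 = −25.22 m/s.
Speed: |v| = √(vₓ² + v_y²) = √(33.91² + 25.22²) = 42.26 m/s.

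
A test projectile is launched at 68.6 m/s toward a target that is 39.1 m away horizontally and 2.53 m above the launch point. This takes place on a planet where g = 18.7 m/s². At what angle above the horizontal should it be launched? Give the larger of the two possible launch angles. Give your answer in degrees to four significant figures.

85.51°

Trajectory: y = x tanθ − g x² (1 + tan²θ)/(2v₀²). With x = 39.1, y = 2.53, v₀ = 68.6, g = 18.7:
3.038 tan²θ − 39.1 tanθ + (5.568) = 0.
tanθ = [39.1 ± √(39.1² − 4 × 3.038 × (5.568))] / (2 × 3.038) = (39.1 ± 38.23) / 6.075, giving tanθ = 0.1440 or 12.73.
θ = 8.194° or 85.51°; the larger is 85.51°.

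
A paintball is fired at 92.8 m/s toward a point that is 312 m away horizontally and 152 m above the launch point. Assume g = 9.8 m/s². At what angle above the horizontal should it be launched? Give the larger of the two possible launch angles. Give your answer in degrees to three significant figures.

78.4°

Trajectory: y = x tanθ − g x² (1 + tan²θ)/(2v₀²). With x = 312, y = 152, v₀ = 92.8, g = 9.80:
55.39 tan²θ − 312 tanθ + (207.4) = 0.
tanθ = [312 ± √(312² − 4 × 55.39 × (207.4))] / (2 × 55.39) = (312 ± 226.7) / 110.8, giving tanθ = 0.7699 or 4.863.
θ = 37.59° or 78.38°; the larger is 78.38°.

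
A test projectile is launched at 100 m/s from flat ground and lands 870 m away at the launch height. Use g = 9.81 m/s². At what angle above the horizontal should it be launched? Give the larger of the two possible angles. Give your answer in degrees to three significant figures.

60.7°

Level-ground range R = v₀² sin(2θ)/g ⇒ sin(2θ) = gR/v₀² = 9.81 × 870 / 100² = 0.8535.
2θ = 58.59° or 180° − 58.59° = 121.4°, so θ = 29.30° or 60.70°.
The larger angle is 60.70°.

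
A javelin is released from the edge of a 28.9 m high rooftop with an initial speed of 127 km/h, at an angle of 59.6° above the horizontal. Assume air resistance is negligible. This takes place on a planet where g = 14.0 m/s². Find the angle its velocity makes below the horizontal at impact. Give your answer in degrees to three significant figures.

66.8°

Convert: 127 km/h = 127/3.6 = 35.28 m/s.
Resolve: vₓ = 35.28 cos 59.6° = 17.85 m/s and v_y0 = 35.28 sin 59.6° = 30.43 m/s.
With up positive and y = 0 at the ground: y(t) = 28.9 + (30.43) t − 7.000 t². Setting y = 0 and taking the positive root: t = [30.43 + √(30.43² + 2·14.0·28.9)] / 14.0 = (30.43 + 41.65) / 14.0 = 5.149 s.
At impact: v_y = v_y0 − g t = −41.65 m/s; vₓ = 17.85 m/s.
Angle below horizontal: arctan(|v_y|/vₓ) = arctan(41.65/17.85) = 66.80°.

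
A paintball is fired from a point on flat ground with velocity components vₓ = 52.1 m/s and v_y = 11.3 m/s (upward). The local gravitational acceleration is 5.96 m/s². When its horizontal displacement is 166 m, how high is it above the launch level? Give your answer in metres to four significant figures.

5.752 m

Time to reach x = 166 m: t = x/vₓ = 166/52.10 = 3.186 s.
Height: y = v_y0 t − ½ g t² = 11.30 × 3.186 − 2.980 × 3.186² = 36.00 − 30.25 = 5.752 m.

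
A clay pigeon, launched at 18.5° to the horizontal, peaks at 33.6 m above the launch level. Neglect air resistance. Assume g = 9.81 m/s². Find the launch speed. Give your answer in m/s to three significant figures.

80.9 m/s

At the peak v_y = 0, so v_y0 = √(2gH) = √(2 × 9.81 × 33.6) = 25.68 m/s.
v_y0 = v₀ sin θ ⇒ v₀ = 25.68 / sin 18.5° = 80.92 m/s.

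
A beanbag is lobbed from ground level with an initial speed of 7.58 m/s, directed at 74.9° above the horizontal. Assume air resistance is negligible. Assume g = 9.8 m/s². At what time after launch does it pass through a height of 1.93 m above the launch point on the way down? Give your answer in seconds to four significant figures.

Resolve: vₓ = 7.580 cos 74.9° = 1.975 m/s and v_y0 = 7.580 sin 74.9° = 7.318 m/s.
Set y = v_y0 t − ½ g t² = 1.93: 4.900 t² − 7.318 t + 1.93 = 0.
Quadratic formula: t = (7.318 ± √15.729) / 9.80 = (7.318 ± 3.966) / 9.80 → t = 0.3421 s or 1.151 s.
The descending-branch root is 1.151 s.

1.151 s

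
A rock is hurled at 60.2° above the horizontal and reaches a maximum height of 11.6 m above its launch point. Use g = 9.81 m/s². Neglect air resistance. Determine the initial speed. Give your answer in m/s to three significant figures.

17.4 m/s

At the peak v_y = 0, so v_y0 = √(2gH) = √(2 × 9.81 × 11.6) = 15.09 m/s.
v_y0 = v₀ sin θ ⇒ v₀ = 15.09 / sin 60.2° = 17.39 m/s.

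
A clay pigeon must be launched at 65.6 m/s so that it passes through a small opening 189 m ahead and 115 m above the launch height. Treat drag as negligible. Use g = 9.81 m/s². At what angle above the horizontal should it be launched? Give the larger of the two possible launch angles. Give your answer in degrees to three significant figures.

Trajectory: y = x tanθ − g x² (1 + tan²θ)/(2v₀²). With x = 189, y = 115, v₀ = 65.6, g = 9.81:
40.72 tan²θ − 189 tanθ + (155.7) = 0.
tanθ = [189 ± √(189² − 4 × 40.72 × (155.7))] / (2 × 40.72) = (189 ± 101.8) / 81.43, giving tanθ = 1.071 or 3.571.
θ = 46.96° or 74.36°; the larger is 74.36°.

74.4°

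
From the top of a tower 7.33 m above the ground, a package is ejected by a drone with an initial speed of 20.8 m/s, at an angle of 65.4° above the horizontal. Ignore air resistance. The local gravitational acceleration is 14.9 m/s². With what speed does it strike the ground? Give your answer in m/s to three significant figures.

vₓ = 20.80 cos 65.4° = 8.659 m/s; v_y0 = 20.80 sin 65.4° = 18.91 m/s.
With up positive and y = 0 at the ground: y(t) = 7.33 + (18.91) t − 7.450 t². Setting y = 0 and taking the positive root: t = [18.91 + √(18.91² + 2·14.9·7.33)] / 14.9 = (18.91 + 24.00) / 14.9 = 2.880 s.
Vertical velocity at impact: v_y = v_y0 − g t = 18.91 − 14.9 × 2.880 = −24.00 m/s.
Speed: |v| = √(vₓ² + v_y²) = √(8.659² + 24.00²) = 25.52 m/s.

25.5 m/s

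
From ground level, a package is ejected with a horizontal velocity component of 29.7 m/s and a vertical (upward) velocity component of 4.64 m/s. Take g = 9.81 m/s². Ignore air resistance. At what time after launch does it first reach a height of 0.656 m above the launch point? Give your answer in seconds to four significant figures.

Set y = v_y0 t − ½ g t² = 0.656: 4.905 t² − 4.640 t + 0.656 = 0.
Quadratic formula: t = (4.640 ± √8.6589) / 9.81 = (4.640 ± 2.943) / 9.81 → t = 0.1730 s or 0.7729 s.
The first (ascending) time is 0.1730 s.

0.1730 s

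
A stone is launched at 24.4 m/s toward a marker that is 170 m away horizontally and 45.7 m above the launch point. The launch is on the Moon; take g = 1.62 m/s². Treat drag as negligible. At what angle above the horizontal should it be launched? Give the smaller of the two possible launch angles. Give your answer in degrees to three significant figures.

Trajectory: y = x tanθ − g x² (1 + tan²θ)/(2v₀²). With x = 170, y = 45.7, v₀ = 24.4, g = 1.62:
39.32 tan²θ − 170 tanθ + (85.02) = 0.
tanθ = [170 ± √(170² − 4 × 39.32 × (85.02))] / (2 × 39.32) = (170 ± 124.6) / 78.64, giving tanθ = 0.5772 or 3.746.
θ = 29.99° or 75.06°; the smaller is 29.99°.

30.0°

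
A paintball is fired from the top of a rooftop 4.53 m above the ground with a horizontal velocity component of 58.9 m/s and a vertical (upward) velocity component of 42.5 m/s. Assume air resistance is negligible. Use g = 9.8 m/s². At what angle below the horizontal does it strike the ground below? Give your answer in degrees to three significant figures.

With up positive and y = 0 at the ground: y(t) = 4.53 + (42.50) t − 4.900 t². Setting y = 0 and taking the positive root: t = [42.50 + √(42.50² + 2·9.80·4.53)] / 9.80 = (42.50 + 43.53) / 9.80 = 8.779 s.
At impact: v_y = v_y0 − g t = −43.53 m/s; vₓ = 58.90 m/s.
Angle below horizontal: arctan(|v_y|/vₓ) = arctan(43.53/58.90) = 36.47°.

36.5°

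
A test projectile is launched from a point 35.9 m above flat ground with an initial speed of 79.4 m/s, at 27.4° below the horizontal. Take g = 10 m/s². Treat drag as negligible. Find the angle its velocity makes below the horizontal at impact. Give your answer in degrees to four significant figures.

32.73°

Resolve: vₓ = 79.40 cos 27.4° = 70.49 m/s and v_y0 = −36.54 m/s (downward).
The projectile lands when y = 35.9 + (−36.54) t − ½·10.0·t² = 0. Positive root: t = (−36.54 + √(36.54² + 2·10.0·35.9)) / 10.0 = (−36.54 + 45.31) / 10.0 = 0.8772 s.
At impact: v_y = v_y0 − g t = −45.31 m/s; vₓ = 70.49 m/s.
Angle below horizontal: arctan(|v_y|/vₓ) = arctan(45.31/70.49) = 32.73°.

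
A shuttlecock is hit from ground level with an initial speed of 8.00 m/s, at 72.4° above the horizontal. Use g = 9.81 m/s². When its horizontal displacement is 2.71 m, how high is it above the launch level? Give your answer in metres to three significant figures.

Horizontal component vₓ = 8.000 cos 72.4° = 2.419 m/s; vertical v_y0 = 8.000 sin 72.4° = 7.626 m/s.
Time to reach x = 2.71 m: t = x/vₓ = 2.71/2.419 = 1.120 s.
Height: y = v_y0 t − ½ g t² = 7.626 × 1.120 − 4.905 × 1.120² = 8.543 − 6.156 = 2.387 m.

2.39 m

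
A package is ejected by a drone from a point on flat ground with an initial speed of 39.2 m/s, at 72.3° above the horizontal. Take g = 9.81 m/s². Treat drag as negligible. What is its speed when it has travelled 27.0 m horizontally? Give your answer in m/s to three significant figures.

19.3 m/s

Resolve: vₓ = 39.20 cos 72.3° = 11.92 m/s and v_y0 = 39.20 sin 72.3° = 37.34 m/s.
At x = 27.0 m, t = x/vₓ = 27.0/11.92 = 2.265 s.
Vertical velocity there: v_y = v_y0 − g t = 37.34 − 9.81 × 2.265 = 15.12 m/s.
Speed: √(vₓ² + v_y²) = √(11.92² + 15.12²) = 19.25 m/s.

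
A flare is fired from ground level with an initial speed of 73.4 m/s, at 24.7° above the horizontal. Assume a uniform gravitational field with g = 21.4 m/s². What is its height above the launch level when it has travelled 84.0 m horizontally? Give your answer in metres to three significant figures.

21.7 m

Horizontal component vₓ = 73.40 cos 24.7° = 66.68 m/s; vertical v_y0 = 73.40 sin 24.7° = 30.67 m/s.
x = vₓ t ⇒ t = 84.0/66.68 = 1.260 s.
Height: y = v_y0 t − ½ g t² = 30.67 × 1.260 − 10.70 × 1.260² = 38.64 − 16.98 = 21.66 m.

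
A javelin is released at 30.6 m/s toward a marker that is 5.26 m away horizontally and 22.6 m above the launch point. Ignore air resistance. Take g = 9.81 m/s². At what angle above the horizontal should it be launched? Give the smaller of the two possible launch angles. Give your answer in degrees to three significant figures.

78.7°

Trajectory: y = x tanθ − g x² (1 + tan²θ)/(2v₀²). With x = 5.26, y = 22.6, v₀ = 30.6, g = 9.81:
0.1449 tan²θ − 5.26 tanθ + (22.74) = 0.
tanθ = [5.26 ± √(5.26² − 4 × 0.1449 × (22.74))] / (2 × 0.1449) = (5.26 ± 3.805) / 0.2899, giving tanθ = 5.018 or 31.27.
θ = 78.73° or 88.17°; the smaller is 78.73°.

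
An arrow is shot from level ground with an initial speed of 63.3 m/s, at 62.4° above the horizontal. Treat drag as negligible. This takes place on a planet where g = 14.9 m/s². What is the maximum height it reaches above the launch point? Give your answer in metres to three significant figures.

Horizontal component vₓ = 63.30 cos 62.4° = 29.33 m/s; vertical v_y0 = 63.30 sin 62.4° = 56.10 m/s.
At the apex v_y = 0, so H = v_y0²/(2g) = 56.10²/29.80 = 105.6 m.

106 m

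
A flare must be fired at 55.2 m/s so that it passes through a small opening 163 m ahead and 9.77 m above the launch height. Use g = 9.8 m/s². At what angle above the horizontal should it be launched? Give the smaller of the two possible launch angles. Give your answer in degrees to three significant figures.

19.6°

Trajectory: y = x tanθ − g x² (1 + tan²θ)/(2v₀²). With x = 163, y = 9.77, v₀ = 55.2, g = 9.80:
42.73 tan²θ − 163 tanθ + (52.50) = 0.
tanθ = [163 ± √(163² − 4 × 42.73 × (52.50))] / (2 × 42.73) = (163 ± 132.7) / 85.45, giving tanθ = 0.3551 or 3.460.
θ = 19.55° or 73.88°; the smaller is 19.55°.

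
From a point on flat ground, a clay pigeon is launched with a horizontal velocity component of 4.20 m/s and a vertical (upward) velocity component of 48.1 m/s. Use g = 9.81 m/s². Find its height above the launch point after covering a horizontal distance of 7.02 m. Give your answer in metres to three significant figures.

66.7 m

Time to reach x = 7.02 m: t = x/vₓ = 7.02/4.200 = 1.671 s.
Height: y = v_y0 t − ½ g t² = 48.10 × 1.671 − 4.905 × 1.671² = 80.40 − 13.70 = 66.69 m.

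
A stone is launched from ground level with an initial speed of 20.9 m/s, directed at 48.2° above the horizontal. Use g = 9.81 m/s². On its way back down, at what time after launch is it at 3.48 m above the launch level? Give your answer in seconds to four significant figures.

2.935 s

vₓ = 20.90 cos 48.2° = 13.93 m/s; v_y0 = 20.90 sin 48.2° = 15.58 m/s.
Require v_y0 t − ½ g t² = 3.48, i.e. 4.905 t² − 15.58 t + 3.48 = 0.
Quadratic formula: t = (15.58 ± √174.47) / 9.81 = (15.58 ± 13.21) / 9.81 → t = 0.2418 s or 2.935 s.
The descending-branch root is 2.935 s.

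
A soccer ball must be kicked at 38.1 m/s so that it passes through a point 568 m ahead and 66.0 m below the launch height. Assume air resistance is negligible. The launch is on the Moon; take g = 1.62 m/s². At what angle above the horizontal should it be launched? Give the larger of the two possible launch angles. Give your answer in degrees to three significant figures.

Trajectory: y = x tanθ − g x² (1 + tan²θ)/(2v₀²). With x = 568, y = −66.0, v₀ = 38.1, g = 1.62:
180.0 tan²θ − 568 tanθ + (114.0) = 0.
tanθ = [568 ± √(568² − 4 × 180.0 × (114.0))] / (2 × 180.0) = (568 ± 490.4) / 360.0, giving tanθ = 0.2155 or 2.940.
θ = 12.16° or 71.21°; the larger is 71.21°.

71.2°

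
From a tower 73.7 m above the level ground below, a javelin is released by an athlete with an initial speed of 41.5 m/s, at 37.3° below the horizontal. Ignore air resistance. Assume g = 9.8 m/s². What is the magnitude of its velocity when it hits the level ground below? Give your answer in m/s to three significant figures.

Components: vₓ = 41.50 cos 37.3° = 33.01 m/s, v_y0 = −25.15 m/s (downward).
With up positive and y = 0 at the ground: y(t) = 73.7 + (−25.15) t − 4.900 t². Setting y = 0 and taking the positive root: t = [−25.15 + √(25.15² + 2·9.80·73.7)] / 9.80 = (−25.15 + 45.57) / 9.80 = 2.084 s.
Vertical velocity at impact: v_y = v_y0 − g t = −25.15 − 9.80 × 2.084 = −45.57 m/s.
Speed: |v| = √(vₓ² + v_y²) = √(33.01² + 45.57²) = 56.27 m/s.

56.3 m/s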